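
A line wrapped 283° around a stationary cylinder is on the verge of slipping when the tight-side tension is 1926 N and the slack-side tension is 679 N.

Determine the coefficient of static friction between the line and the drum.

μ ≈ 0.211

T₂/T₁ = e^{μβ} → μ = ln(T₂/T₁)/β.
β = 283° = 4.939 rad.
μ = ln(1926/679)/4.939 = ln(2.837)/4.939 = 0.211.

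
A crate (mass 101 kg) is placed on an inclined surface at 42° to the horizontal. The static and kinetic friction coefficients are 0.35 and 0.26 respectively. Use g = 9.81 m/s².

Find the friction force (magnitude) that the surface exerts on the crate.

The normal reaction is N = m g cos θ = 736.3 N.
For equilibrium along the incline, friction must balance the weight component: f = m g sin θ = 663 N up the slope.
The static-friction ceiling is μ_s N = 0.35 × 736.3 = 257.7 N.
|663| exceeds 257.7 N, so the crate slips down-slope; friction is kinetic, f = μ_k N = 0.26×736.3 = 191 N.

f ≈ 191 N (up the incline)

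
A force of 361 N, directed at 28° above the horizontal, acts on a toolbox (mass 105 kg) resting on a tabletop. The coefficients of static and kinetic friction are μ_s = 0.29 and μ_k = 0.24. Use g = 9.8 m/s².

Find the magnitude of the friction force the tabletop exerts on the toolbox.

f ≈ 206 N

Vertical equilibrium gives N = m g − P sin α = 859.5 N.
The horizontal driving force is P cos α = 318.7 N, so equilibrium needs friction f = 318.7 N.
μ_s N = 0.29 × 859.5 = 249.3 N.
318.7 > 249.3 N → the toolbox slides; f = μ_k N = 0.24×859.5 = 206 N.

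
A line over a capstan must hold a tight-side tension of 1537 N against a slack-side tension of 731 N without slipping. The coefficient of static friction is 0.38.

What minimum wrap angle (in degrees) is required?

T₂/T₁ = e^{μβ} → β = ln(T₂/T₁)/μ.
β = ln(1537/731)/0.38 = 0.7432/0.38 = 1.956 rad.
In degrees: β = 1.956 × 180/π = 112°.

β_min ≈ 112°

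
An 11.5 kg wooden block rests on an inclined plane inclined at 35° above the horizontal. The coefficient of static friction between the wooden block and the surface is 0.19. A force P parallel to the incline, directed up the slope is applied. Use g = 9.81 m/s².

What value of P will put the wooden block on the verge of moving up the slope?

P ≈ 82.3 N

At impending motion up the slope, friction acts down-slope at its limit: f = μ_s N.
P is parallel to the surface, so N = m g cos θ = 92.4 N.
Along the incline: P = m g sin θ + μ_s N = 64.7 + 0.19×92.4 = 82.3 N.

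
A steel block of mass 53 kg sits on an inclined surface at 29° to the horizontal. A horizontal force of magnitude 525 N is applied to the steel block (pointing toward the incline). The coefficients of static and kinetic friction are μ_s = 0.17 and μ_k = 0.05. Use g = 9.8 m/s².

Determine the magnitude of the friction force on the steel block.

f ≈ 35.4 N (down the incline)

The horizontal push has a component P sin θ into the surface, so N = m g cos θ + P sin θ = 454.3 + 254.5 = 708.8 N.
Parallel to the incline: P cos θ − m g sin θ = 459.2 − 251.8 = 207.4 N; the friction needed to balance this is 207.4 N acting down the slope.
The limit of static friction is μ_s N = 120.5 N.
The required 207.4 N exceeds the static limit, so the steel block slides up-slope and f = μ_k N = 0.05×708.8 = 35.4 N.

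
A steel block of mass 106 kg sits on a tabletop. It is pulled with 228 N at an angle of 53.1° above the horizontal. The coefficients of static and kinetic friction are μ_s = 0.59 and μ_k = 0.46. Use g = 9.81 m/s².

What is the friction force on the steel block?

f ≈ 137 N

The vertical component of P reduces the normal force: N = m g − P sin α = 1040 − 182.3 = 857.5 N.
Horizontally, friction must balance P cos α = 136.9 N.
The static-friction limit is μ_s N = 505.9 N.
136.9 ≤ 505.9 N → static; friction equals the required 137 N.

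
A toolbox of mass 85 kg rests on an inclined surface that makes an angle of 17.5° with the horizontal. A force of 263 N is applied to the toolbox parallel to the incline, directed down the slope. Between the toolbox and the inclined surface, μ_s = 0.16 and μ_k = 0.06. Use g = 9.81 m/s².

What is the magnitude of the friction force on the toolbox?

f ≈ 47.7 N (up the incline)

Normal force: N = m g cos θ = 85 × 9.81 × cos 17.5° = 795.3 N.
The friction needed for equilibrium is m g sin θ + P = 250.7 + 263 = 513.7 N, measured positive up-slope.
Static friction can supply at most μ_s N = 127.2 N.
Since |513.7| > 127.2 N, static friction cannot hold it; the toolbox slides down the incline and kinetic friction applies: f = μ_k N = 0.06 × 795.3 = 47.7 N.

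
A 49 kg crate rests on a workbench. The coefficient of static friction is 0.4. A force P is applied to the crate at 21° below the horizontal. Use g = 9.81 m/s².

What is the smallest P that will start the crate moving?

N = m g + P sin α (the push presses the crate into the workbench).
At impending slip, P cos α = μ_s N = μ_s (m g + P sin α).
Solving: P (cos α − μ_s sin α) = μ_s m g → P = 0.4×481/(cos 21° − 0.4 sin 21°) = 192/0.7902 = 243 N.

P ≈ 243 N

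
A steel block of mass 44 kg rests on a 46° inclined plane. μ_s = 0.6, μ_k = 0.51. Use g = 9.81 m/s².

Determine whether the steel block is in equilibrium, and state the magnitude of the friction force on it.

f ≈ 153 N

N = m g cos θ = 300 N.
Down-slope weight component: m g sin θ = 310 N.
μ_s N = 180 N.
310 > 180 N, so it slides; kinetic friction f = μ_k N = 0.51×300 = 153 N.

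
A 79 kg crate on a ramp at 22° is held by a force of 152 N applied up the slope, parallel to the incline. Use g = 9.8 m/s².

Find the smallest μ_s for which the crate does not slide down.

μ_s,min ≈ 0.192

N = m g cos θ = 717.8 N.
Friction must make up the shortfall along the incline: f = m g sin θ − P = 290 − 152 = 138 N.
At the threshold f = μ_s N, so μ_s,min = 138/717.8 = 0.192.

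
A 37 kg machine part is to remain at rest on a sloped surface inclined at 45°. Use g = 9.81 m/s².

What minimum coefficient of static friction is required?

μ_s,min ≈ 1

At the slip threshold m g sin θ = μ_s m g cos θ, so μ_s,min = tan θ.
μ_s,min = tan 45° = 1.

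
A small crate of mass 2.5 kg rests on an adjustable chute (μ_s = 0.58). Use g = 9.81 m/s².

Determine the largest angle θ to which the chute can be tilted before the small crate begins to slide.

θ_max ≈ 30.1°

At the slip threshold, m g sin θ = μ_s · m g cos θ, so tan θ = μ_s.
θ_max = arctan(0.58) = 30.1°.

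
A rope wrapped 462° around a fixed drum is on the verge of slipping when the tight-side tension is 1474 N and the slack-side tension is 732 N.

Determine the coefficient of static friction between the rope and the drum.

T₂/T₁ = e^{μβ} → μ = ln(T₂/T₁)/β.
β = 462° = 8.063 rad.
μ = ln(1474/732)/8.063 = ln(2.014)/8.063 = 0.0868.

μ ≈ 0.0868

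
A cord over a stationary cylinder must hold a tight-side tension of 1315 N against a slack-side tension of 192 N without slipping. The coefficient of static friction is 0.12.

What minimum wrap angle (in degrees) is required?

T₂/T₁ = e^{μβ} → β = ln(T₂/T₁)/μ.
β = ln(1315/192)/0.12 = 1.924/0.12 = 16.03 rad.
In degrees: β = 16.03 × 180/π = 919°.

β_min ≈ 919°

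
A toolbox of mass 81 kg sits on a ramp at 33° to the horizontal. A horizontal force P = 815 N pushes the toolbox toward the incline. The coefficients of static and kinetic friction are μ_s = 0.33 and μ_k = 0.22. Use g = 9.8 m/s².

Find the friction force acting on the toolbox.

f ≈ 251 N (down the incline)

Normal direction: N = m g cos θ + P sin θ = 1110 N.
Along the incline, the net driving force (taking up-slope positive) is P cos θ − m g sin θ = 683.5 − 432.3 = 251.2 N, so equilibrium requires friction f = -251.2 N (down-slope).
Maximum static friction: μ_s N = 0.33 × 1110 = 366.2 N.
Since 251.2 N is within the 366.2 N limit, the toolbox stays put and friction is exactly 251 N.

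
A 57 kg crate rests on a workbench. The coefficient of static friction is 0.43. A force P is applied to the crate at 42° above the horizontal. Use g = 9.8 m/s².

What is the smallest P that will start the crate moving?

N = m g − P sin α (the pull lifts the crate).
At impending slip, P cos α = μ_s N = μ_s (m g − P sin α).
Solving: P (cos α + μ_s sin α) = μ_s m g → P = 0.43×559/(cos 42° + 0.43 sin 42°) = 240/1.031 = 233 N.

P ≈ 233 N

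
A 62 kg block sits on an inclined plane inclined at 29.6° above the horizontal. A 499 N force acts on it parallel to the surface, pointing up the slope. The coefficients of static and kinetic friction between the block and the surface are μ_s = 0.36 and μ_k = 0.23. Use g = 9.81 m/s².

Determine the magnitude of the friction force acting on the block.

f ≈ 122 N (down the incline)

Normal force: N = m g cos θ = 62 × 9.81 × cos 29.6° = 528.8 N.
For equilibrium along the incline the friction force must supply f = m g sin θ − P = 300.4 − 499 = -198.6 N (positive meaning up-slope).
The static-friction ceiling is μ_s N = 0.36 × 528.8 = 190.4 N.
|-198.6| exceeds 190.4 N, so the block slips up-slope; friction is kinetic, f = μ_k N = 0.23×528.8 = 122 N.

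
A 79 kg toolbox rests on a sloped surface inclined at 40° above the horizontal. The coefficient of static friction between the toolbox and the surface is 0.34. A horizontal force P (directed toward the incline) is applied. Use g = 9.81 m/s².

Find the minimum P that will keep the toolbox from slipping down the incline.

The toolbox tends to slide down (tan θ > μ_s), so at the point of impending slip friction acts up-slope at its limit: f = μ_s N.
Perpendicular to the incline: N = m g cos θ + P sin θ.
Along the incline: P cos θ + μ_s N = m g sin θ, i.e. P cos θ + μ_s (m g cos θ + P sin θ) = m g sin θ.
Solving, P (cos θ + μ_s sin θ) = m g (sin θ − μ_s cos θ), so P = 775×0.3823/0.9846 = 301 N.

P_min ≈ 301 N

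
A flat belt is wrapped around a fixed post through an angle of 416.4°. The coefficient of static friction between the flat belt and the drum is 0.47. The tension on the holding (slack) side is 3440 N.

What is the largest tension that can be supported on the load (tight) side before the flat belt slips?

T_max ≈ 105000 N

At impending slip the capstan equation gives T₂/T₁ = e^{μβ} with β in radians.
β = 416.4° × π/180 = 7.268 rad.
e^{μβ} = e^{0.47×7.268} = 30.44.
T₂ = T₁ · e^{μβ} = 3440 × 30.44 = 105000 N.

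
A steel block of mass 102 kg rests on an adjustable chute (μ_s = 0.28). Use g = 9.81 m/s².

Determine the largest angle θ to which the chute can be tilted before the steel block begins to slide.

θ_max ≈ 15.6°

At the slip threshold, m g sin θ = μ_s · m g cos θ, so tan θ = μ_s.
θ_max = arctan(0.28) = 15.6°.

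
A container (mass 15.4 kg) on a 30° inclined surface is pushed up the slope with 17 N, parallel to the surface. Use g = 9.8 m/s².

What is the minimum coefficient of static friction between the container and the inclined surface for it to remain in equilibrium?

μ_s,min ≈ 0.447

N = m g cos θ = 130.7 N.
Friction must make up the shortfall along the incline: f = m g sin θ − P = 75.46 − 17 = 58.46 N.
At the threshold f = μ_s N, so μ_s,min = 58.46/130.7 = 0.447.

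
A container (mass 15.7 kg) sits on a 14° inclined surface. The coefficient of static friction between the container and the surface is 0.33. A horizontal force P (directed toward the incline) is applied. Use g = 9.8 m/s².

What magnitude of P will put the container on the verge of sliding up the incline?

P ≈ 97.1 N

At impending motion up the slope, friction acts down-slope at its limit: f = μ_s N.
Perpendicular to the incline: N = m g cos θ + P sin θ.
Along the incline: P cos θ = m g sin θ + μ_s N = m g sin θ + μ_s (m g cos θ + P sin θ).
Solving, P (cos θ − μ_s sin θ) = m g (sin θ + μ_s cos θ), so P = 15.7×9.8×(sin 14° + 0.33 cos 14°)/(cos 14° − 0.33 sin 14°) = 154×0.5621/0.8905 = 97.1 N.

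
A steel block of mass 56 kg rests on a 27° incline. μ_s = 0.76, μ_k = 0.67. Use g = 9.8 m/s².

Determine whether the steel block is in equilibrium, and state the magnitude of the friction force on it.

f ≈ 249 N

N = m g cos θ = 489 N.
Down-slope weight component: m g sin θ = 249 N.
μ_s N = 372 N.
249 ≤ 372 N, so it stays put; friction = 249 N.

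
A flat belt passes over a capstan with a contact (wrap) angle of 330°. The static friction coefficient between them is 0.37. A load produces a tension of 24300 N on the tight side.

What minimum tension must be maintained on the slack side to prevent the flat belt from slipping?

T_min ≈ 2880 N

Capstan equation at impending slip: T_tight/T_slack = e^{μβ}.
β = 330° = 5.76 rad; e^{μβ} = e^{0.37×5.76} = 8.424.
T_slack = T_tight / e^{μβ} = 24300 / 8.424 = 2880 N.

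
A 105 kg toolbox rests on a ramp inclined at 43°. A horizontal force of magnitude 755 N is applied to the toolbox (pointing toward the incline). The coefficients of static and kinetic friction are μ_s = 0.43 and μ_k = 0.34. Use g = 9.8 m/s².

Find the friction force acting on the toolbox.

f ≈ 150 N (up the incline)

Resolve perpendicular to the incline: N = m g cos θ + P sin θ = 105×9.8×cos 43° + 755×sin 43° = 1267 N.
Parallel to the incline: P cos θ − m g sin θ = 552.2 − 701.8 = -149.6 N; the friction needed to balance this is 149.6 N acting up the slope.
Maximum static friction: μ_s N = 0.43 × 1267 = 545 N.
Since 149.6 N is within the 545 N limit, the toolbox stays put and friction is exactly 150 N.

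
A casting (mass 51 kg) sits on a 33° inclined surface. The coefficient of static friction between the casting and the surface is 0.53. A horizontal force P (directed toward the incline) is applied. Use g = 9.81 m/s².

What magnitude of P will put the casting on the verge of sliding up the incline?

At impending motion up the slope, friction acts down-slope at its limit: f = μ_s N.
Perpendicular to the incline: N = m g cos θ + P sin θ.
Along the incline: P cos θ = m g sin θ + μ_s N = m g sin θ + μ_s (m g cos θ + P sin θ).
Solving, P (cos θ − μ_s sin θ) = m g (sin θ + μ_s cos θ), so P = 51×9.81×(sin 33° + 0.53 cos 33°)/(cos 33° − 0.53 sin 33°) = 500×0.9891/0.55 = 900 N.

P ≈ 900 N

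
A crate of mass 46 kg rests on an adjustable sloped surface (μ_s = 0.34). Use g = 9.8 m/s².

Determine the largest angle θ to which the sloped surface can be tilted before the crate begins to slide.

At the slip threshold, m g sin θ = μ_s · m g cos θ, so tan θ = μ_s.
θ_max = arctan(0.34) = 18.8°.

θ_max ≈ 18.8°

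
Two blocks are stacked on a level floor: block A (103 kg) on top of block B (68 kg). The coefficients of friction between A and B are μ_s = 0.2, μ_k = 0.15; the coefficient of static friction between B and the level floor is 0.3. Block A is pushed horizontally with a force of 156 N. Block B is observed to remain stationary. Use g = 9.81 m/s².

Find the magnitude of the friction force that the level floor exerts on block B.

f ≈ 156 N

The normal force B exerts on A is simply A's weight, N₁ = 1010 N.
So the A–B interface can sustain at most μ_s N₁ = 202.1 N of static friction.
Since P = 156 N ≤ 202.1 N, A does not slip on B; friction on A equals P = 156 N.
By Newton's third law B feels 156 N forward from A. With B stationary, the floor's static friction on B balances it: f₂ = 156 N (well within μ_s(m_A+m_B)g = 503.3 N).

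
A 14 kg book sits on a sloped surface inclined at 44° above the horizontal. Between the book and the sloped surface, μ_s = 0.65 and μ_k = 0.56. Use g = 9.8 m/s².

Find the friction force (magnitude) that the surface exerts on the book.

The normal reaction is N = m g cos θ = 98.69 N.
For equilibrium along the incline, friction must balance the weight component: f = m g sin θ = 95.31 N up the slope.
The static-friction ceiling is μ_s N = 0.65 × 98.69 = 64.15 N.
Since |95.31| > 64.15 N, static friction cannot hold it; the book slides down the incline and kinetic friction applies: f = μ_k N = 0.56 × 98.69 = 55.3 N.

f ≈ 55.3 N (up the incline)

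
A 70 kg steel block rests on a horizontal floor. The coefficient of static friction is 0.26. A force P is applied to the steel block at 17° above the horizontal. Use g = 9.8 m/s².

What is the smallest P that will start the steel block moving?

P ≈ 173 N

N = m g − P sin α (the pull lifts the steel block).
At impending slip, P cos α = μ_s N = μ_s (m g − P sin α).
Solving: P (cos α + μ_s sin α) = μ_s m g → P = 0.26×686/(cos 17° + 0.26 sin 17°) = 178/1.032 = 173 N.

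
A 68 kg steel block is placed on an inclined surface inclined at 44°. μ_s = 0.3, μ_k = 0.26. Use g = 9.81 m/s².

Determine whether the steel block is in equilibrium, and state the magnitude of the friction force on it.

f ≈ 125 N

N = m g cos θ = 480 N.
Down-slope weight component: m g sin θ = 463 N.
μ_s N = 144 N.
463 > 144 N, so it slides; kinetic friction f = μ_k N = 0.26×480 = 125 N.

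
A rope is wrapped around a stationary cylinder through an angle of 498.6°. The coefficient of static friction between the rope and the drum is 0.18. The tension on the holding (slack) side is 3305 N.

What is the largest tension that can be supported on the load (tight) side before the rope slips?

At impending slip the capstan equation gives T₂/T₁ = e^{μβ} with β in radians.
β = 498.6° × π/180 = 8.702 rad.
e^{μβ} = e^{0.18×8.702} = 4.789.
T₂ = T₁ · e^{μβ} = 3305 × 4.789 = 15800 N.

T_max ≈ 15800 N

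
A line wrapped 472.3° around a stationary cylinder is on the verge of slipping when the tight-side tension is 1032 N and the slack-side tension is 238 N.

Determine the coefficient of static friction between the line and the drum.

T₂/T₁ = e^{μβ} → μ = ln(T₂/T₁)/β.
β = 472.3° = 8.243 rad.
μ = ln(1032/238)/8.243 = ln(4.336)/8.243 = 0.178.

μ ≈ 0.178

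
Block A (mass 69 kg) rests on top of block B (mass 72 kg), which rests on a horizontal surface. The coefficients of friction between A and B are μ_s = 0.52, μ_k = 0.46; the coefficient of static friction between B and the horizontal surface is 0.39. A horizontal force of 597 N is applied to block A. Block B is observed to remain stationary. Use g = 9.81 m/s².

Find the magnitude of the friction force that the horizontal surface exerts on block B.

f ≈ 311 N

The normal force B exerts on A is simply A's weight, N₁ = 676.9 N.
So the A–B interface can sustain at most μ_s N₁ = 352 N of static friction.
P = 597 N exceeds that limit, so A slips over B and the interface friction becomes kinetic: f₁ = μ_k N₁ = 0.46×676.9 = 311 N.
By Newton's third law B feels 311 N forward from A. With B stationary, the floor's static friction on B balances it: f₂ = 311 N (well within μ_s(m_A+m_B)g = 539.5 N).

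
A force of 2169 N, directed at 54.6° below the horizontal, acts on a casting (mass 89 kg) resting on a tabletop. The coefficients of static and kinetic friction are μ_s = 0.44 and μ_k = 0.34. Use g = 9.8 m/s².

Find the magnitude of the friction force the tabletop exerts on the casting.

f ≈ 898 N

Vertical equilibrium gives N = m g + P sin α = 2640 N.
For equilibrium, f = P cos α = 2169×cos 54.6° = 1256 N.
μ_s N = 0.44 × 2640 = 1162 N.
The required friction exceeds μ_s N, so the casting moves and f = μ_k N = 898 N.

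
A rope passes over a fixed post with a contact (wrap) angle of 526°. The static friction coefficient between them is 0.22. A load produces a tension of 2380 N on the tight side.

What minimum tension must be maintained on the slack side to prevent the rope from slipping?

T_min ≈ 316 N

Capstan equation at impending slip: T_tight/T_slack = e^{μβ}.
β = 526° = 9.18 rad; e^{μβ} = e^{0.22×9.18} = 7.536.
T_slack = T_tight / e^{μβ} = 2380 / 7.536 = 316 N.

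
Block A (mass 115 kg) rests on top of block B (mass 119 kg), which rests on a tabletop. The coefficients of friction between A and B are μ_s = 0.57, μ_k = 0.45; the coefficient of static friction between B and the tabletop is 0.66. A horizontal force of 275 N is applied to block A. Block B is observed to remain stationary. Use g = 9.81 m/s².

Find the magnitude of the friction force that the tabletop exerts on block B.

Between the blocks, N₁ = m_A g = 1128 N.
Maximum static friction on A from B: μ_s N₁ = 0.57×1128 = 643 N.
Since P = 275 N ≤ 643 N, A does not slip on B; friction on A equals P = 275 N.
By Newton's third law B feels 275 N forward from A. With B stationary, the floor's static friction on B balances it: f₂ = 275 N (well within μ_s(m_A+m_B)g = 1515 N).

f ≈ 275 N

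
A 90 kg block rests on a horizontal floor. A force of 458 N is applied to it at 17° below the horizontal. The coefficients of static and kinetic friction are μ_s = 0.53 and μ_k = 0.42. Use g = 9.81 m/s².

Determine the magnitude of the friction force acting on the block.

f ≈ 438 N

N = m g + P sin α = 882.9 + 458×sin 17° = 1017 N.
For equilibrium, f = P cos α = 458×cos 17° = 438 N.
The static-friction limit is μ_s N = 538.9 N.
Since 438 N does not exceed the limit, the block stays at rest and f = 438 N.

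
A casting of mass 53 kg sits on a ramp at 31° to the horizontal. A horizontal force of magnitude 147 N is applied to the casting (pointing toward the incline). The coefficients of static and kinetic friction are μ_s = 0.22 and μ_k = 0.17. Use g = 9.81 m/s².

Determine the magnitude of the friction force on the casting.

The horizontal push has a component P sin θ into the surface, so N = m g cos θ + P sin θ = 445.7 + 75.71 = 521.4 N.
Along the incline, the net driving force (taking up-slope positive) is P cos θ − m g sin θ = 126 − 267.8 = -141.8 N, so equilibrium requires friction f = 141.8 N (up-slope).
Maximum static friction: μ_s N = 0.22 × 521.4 = 114.7 N.
|f_req| = 141.8 > 114.7 N → the casting slides down the incline; f = μ_k N = 0.17 × 521.4 = 88.6 N.

f ≈ 88.6 N (up the incline)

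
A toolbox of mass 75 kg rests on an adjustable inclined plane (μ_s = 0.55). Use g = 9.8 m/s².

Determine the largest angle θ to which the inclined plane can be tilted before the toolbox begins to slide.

θ_max ≈ 28.8°

At the slip threshold, m g sin θ = μ_s · m g cos θ, so tan θ = μ_s.
θ_max = arctan(0.55) = 28.8°.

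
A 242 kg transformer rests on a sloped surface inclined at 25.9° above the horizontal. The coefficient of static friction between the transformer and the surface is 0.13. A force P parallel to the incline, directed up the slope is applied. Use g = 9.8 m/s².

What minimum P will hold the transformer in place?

The transformer tends to slide down (tan θ > μ_s), so at the point of impending slip friction acts up-slope at its limit: f = μ_s N.
P is parallel to the surface, so N = m g cos θ = 2130 N.
Along the incline: P + μ_s N = m g sin θ, so P = 1040 − 0.13×2130 = 759 N.

P_min ≈ 759 N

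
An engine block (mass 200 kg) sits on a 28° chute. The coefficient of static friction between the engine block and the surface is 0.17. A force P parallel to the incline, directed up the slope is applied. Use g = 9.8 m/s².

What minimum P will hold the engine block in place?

P_min ≈ 626 N

The engine block tends to slide down (tan θ > μ_s), so at the point of impending slip friction acts up-slope at its limit: f = μ_s N.
P is parallel to the surface, so N = m g cos θ = 1730 N.
Along the incline: P + μ_s N = m g sin θ, so P = 920 − 0.17×1730 = 626 N.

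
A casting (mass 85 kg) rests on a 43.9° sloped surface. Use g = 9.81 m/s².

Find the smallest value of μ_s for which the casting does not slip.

μ_s,min ≈ 0.962

At the slip threshold m g sin θ = μ_s m g cos θ, so μ_s,min = tan θ.
μ_s,min = tan 43.9° = 0.962.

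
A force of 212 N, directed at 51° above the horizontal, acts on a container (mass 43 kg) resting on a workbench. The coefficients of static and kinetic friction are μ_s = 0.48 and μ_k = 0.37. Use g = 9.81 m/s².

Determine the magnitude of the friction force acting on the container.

f ≈ 95.1 N

The vertical component of P reduces the normal force: N = m g − P sin α = 421.8 − 164.8 = 257.1 N.
Horizontally, friction must balance P cos α = 133.4 N.
μ_s N = 0.48 × 257.1 = 123.4 N.
The required friction exceeds μ_s N, so the container moves and f = μ_k N = 95.1 N.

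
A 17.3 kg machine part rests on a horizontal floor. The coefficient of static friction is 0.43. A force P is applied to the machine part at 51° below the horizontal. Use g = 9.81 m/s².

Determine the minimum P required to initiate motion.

P ≈ 247 N

N = m g + P sin α (the push presses the machine part into the horizontal floor).
At impending slip, P cos α = μ_s N = μ_s (m g + P sin α).
Solving: P (cos α − μ_s sin α) = μ_s m g → P = 0.43×170/(cos 51° − 0.43 sin 51°) = 73/0.2951 = 247 N.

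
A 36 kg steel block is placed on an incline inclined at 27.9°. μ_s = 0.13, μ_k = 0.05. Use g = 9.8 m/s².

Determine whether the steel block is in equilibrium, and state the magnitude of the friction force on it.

f ≈ 15.6 N

N = m g cos θ = 312 N.
Down-slope weight component: m g sin θ = 165 N.
μ_s N = 40.5 N.
165 > 40.5 N, so it slides; kinetic friction f = μ_k N = 0.05×312 = 15.6 N.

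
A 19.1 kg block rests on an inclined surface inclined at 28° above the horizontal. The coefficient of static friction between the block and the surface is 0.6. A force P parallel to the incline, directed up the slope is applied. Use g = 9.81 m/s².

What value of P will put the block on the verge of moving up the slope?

P ≈ 187 N

At impending motion up the slope, friction acts down-slope at its limit: f = μ_s N.
P is parallel to the surface, so N = m g cos θ = 165 N.
Along the incline: P = m g sin θ + μ_s N = 88 + 0.6×165 = 187 N.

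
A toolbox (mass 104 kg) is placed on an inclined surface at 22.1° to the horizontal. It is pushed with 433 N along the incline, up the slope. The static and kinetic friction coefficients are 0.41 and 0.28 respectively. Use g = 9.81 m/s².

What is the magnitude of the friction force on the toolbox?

f ≈ 49.2 N (down the incline)

Normal force: N = m g cos θ = 104 × 9.81 × cos 22.1° = 945.3 N.
The friction needed for equilibrium is m g sin θ − P = 383.8 − 433 = -49.16 N, measured positive up-slope.
Static friction can supply at most μ_s N = 387.6 N.
Since |-49.16| ≤ 387.6 N, no slip — friction simply equals what equilibrium demands.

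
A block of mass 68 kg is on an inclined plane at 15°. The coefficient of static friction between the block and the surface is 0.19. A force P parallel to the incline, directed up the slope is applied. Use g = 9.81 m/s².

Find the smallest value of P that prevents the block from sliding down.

P_min ≈ 50.2 N

The block tends to slide down (tan θ > μ_s), so at the point of impending slip friction acts up-slope at its limit: f = μ_s N.
P is parallel to the surface, so N = m g cos θ = 644 N.
Along the incline: P + μ_s N = m g sin θ, so P = 173 − 0.19×644 = 50.2 N.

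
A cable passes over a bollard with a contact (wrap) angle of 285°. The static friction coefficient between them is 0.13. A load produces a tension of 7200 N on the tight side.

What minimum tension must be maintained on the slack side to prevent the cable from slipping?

Capstan equation at impending slip: T_tight/T_slack = e^{μβ}.
β = 285° = 4.974 rad; e^{μβ} = e^{0.13×4.974} = 1.909.
T_slack = T_tight / e^{μβ} = 7200 / 1.909 = 3770 N.

T_min ≈ 3770 N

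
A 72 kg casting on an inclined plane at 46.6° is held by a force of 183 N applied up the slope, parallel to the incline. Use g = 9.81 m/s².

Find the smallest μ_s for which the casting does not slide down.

μ_s,min ≈ 0.68

N = m g cos θ = 485.3 N.
Friction must make up the shortfall along the incline: f = m g sin θ − P = 513.2 − 183 = 330.2 N.
At the threshold f = μ_s N, so μ_s,min = 330.2/485.3 = 0.68.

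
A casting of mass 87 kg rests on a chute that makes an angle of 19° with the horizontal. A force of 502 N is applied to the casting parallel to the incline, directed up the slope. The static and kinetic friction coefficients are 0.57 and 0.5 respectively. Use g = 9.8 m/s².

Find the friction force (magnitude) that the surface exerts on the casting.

Normal force: N = m g cos θ = 87 × 9.8 × cos 19° = 806.1 N.
The friction needed for equilibrium is m g sin θ − P = 277.6 − 502 = -224.4 N, measured positive up-slope.
The static-friction ceiling is μ_s N = 0.57 × 806.1 = 459.5 N.
Since |-224.4| ≤ 459.5 N, the casting remains in static equilibrium and friction takes exactly the required value.

f ≈ 224 N (down the incline)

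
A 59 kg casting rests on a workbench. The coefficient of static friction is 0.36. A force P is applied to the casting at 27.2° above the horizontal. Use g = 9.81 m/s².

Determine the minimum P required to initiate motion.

P ≈ 198 N

N = m g − P sin α (the pull lifts the casting).
At impending slip, P cos α = μ_s N = μ_s (m g − P sin α).
Solving: P (cos α + μ_s sin α) = μ_s m g → P = 0.36×579/(cos 27.2° + 0.36 sin 27.2°) = 208/1.054 = 198 N.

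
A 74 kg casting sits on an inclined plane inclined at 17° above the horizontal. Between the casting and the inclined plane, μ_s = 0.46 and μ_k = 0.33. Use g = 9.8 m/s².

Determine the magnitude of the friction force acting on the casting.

f ≈ 212 N (up the incline)

Normal force: N = m g cos θ = 74 × 9.8 × cos 17° = 693.5 N.
Along the slope the weight component is m g sin θ = 212 N; friction must supply exactly this, acting up-slope.
The static-friction ceiling is μ_s N = 0.46 × 693.5 = 319 N.
Since |212| ≤ 319 N, static friction is sufficient; f equals the required value, not μ_s N.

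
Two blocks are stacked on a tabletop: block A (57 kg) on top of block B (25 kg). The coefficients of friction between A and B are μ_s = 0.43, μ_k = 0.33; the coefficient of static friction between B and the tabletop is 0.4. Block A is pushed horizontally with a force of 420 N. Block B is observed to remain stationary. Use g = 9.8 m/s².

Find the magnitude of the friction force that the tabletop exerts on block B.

f ≈ 184 N

Normal force at the A–B interface: N₁ = m_A g = 558.6 N.
So the A–B interface can sustain at most μ_s N₁ = 240.2 N of static friction.
P = 420 N exceeds that limit, so A slips over B and the interface friction becomes kinetic: f₁ = μ_k N₁ = 0.33×558.6 = 184 N.
B experiences an equal 184 N forward from A (third law). B is in equilibrium, so the floor supplies f₂ = 184 N of static friction (limit μ_s(m_A+m_B)g = 321.4 N, not exceeded).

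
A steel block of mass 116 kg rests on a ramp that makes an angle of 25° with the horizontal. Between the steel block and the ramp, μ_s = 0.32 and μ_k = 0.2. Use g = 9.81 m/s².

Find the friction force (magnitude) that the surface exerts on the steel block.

The normal reaction is N = m g cos θ = 1031 N.
Along the slope the weight component is m g sin θ = 480.9 N; friction must supply exactly this, acting up-slope.
Maximum static friction available: μ_s N = 0.32 × 1031 = 330 N.
|480.9| exceeds 330 N, so the steel block slips down-slope; friction is kinetic, f = μ_k N = 0.2×1031 = 206 N.

f ≈ 206 N (up the incline)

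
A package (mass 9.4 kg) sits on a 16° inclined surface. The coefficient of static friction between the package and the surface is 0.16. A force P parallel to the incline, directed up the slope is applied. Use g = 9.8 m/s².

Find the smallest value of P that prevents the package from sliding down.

P_min ≈ 11.2 N

The package tends to slide down (tan θ > μ_s), so at the point of impending slip friction acts up-slope at its limit: f = μ_s N.
P is parallel to the surface, so N = m g cos θ = 88.6 N.
Along the incline: P + μ_s N = m g sin θ, so P = 25.4 − 0.16×88.6 = 11.2 N.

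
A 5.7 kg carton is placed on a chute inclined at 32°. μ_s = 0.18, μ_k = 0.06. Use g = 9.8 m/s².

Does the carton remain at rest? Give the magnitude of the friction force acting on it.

N = m g cos θ = 47.4 N.
Down-slope weight component: m g sin θ = 29.6 N.
μ_s N = 8.53 N.
29.6 > 8.53 N, so it slides; kinetic friction f = μ_k N = 0.06×47.4 = 2.84 N.

f ≈ 2.84 N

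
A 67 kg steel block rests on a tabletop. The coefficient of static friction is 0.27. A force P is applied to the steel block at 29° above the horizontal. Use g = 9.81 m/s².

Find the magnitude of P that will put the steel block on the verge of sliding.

P ≈ 176 N

N = m g − P sin α (the pull lifts the steel block).
At impending slip, P cos α = μ_s N = μ_s (m g − P sin α).
Solving: P (cos α + μ_s sin α) = μ_s m g → P = 0.27×657/(cos 29° + 0.27 sin 29°) = 177/1.006 = 176 N.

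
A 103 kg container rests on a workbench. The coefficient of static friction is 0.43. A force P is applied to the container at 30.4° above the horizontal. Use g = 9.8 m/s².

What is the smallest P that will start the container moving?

N = m g − P sin α (the pull lifts the container).
At impending slip, P cos α = μ_s N = μ_s (m g − P sin α).
Solving: P (cos α + μ_s sin α) = μ_s m g → P = 0.43×1010/(cos 30.4° + 0.43 sin 30.4°) = 434/1.08 = 402 N.

P ≈ 402 N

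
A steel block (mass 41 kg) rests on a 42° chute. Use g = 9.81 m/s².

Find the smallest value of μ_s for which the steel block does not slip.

At the slip threshold m g sin θ = μ_s m g cos θ, so μ_s,min = tan θ.
μ_s,min = tan 42° = 0.9.

μ_s,min ≈ 0.9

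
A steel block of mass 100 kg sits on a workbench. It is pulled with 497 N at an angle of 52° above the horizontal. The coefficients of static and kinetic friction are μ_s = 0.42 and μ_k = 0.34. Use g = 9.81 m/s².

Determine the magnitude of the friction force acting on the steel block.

f ≈ 200 N

The vertical component of P reduces the normal force: N = m g − P sin α = 981 − 391.6 = 589.4 N.
For equilibrium, f = P cos α = 497×cos 52° = 306 N.
The static-friction limit is μ_s N = 247.5 N.
306 > 247.5 N → the steel block slides; f = μ_k N = 0.34×589.4 = 200 N.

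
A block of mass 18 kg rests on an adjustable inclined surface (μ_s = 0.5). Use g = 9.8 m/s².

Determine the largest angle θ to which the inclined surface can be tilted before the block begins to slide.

θ_max ≈ 26.6°

At the slip threshold, m g sin θ = μ_s · m g cos θ, so tan θ = μ_s.
θ_max = arctan(0.5) = 26.6°.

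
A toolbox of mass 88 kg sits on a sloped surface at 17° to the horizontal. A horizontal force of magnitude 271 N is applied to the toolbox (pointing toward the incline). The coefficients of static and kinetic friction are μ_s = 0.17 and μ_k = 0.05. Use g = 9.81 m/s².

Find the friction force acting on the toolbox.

The horizontal push has a component P sin θ into the surface, so N = m g cos θ + P sin θ = 825.6 + 79.23 = 904.8 N.
Along the incline, the net driving force (taking up-slope positive) is P cos θ − m g sin θ = 259.2 − 252.4 = 6.76 N, so equilibrium requires friction f = -6.76 N (down-slope).
Maximum static friction: μ_s N = 0.17 × 904.8 = 153.8 N.
Since 6.76 N is within the 153.8 N limit, the toolbox stays put and friction is exactly 6.76 N.

f ≈ 6.76 N (down the incline)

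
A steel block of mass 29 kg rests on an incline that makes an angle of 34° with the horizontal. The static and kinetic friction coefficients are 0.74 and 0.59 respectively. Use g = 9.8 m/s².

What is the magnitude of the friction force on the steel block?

f ≈ 159 N (up the incline)

Normal force: N = m g cos θ = 29 × 9.8 × cos 34° = 235.6 N.
Along the slope the weight component is m g sin θ = 158.9 N; friction must supply exactly this, acting up-slope.
The static-friction ceiling is μ_s N = 0.74 × 235.6 = 174.4 N.
Since |158.9| ≤ 174.4 N, the steel block remains in static equilibrium and friction takes exactly the required value.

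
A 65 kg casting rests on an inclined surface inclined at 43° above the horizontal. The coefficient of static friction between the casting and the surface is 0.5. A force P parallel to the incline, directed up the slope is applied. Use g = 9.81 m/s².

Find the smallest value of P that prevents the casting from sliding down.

P_min ≈ 202 N

The casting tends to slide down (tan θ > μ_s), so at the point of impending slip friction acts up-slope at its limit: f = μ_s N.
P is parallel to the surface, so N = m g cos θ = 466 N.
Along the incline: P + μ_s N = m g sin θ, so P = 435 − 0.5×466 = 202 N.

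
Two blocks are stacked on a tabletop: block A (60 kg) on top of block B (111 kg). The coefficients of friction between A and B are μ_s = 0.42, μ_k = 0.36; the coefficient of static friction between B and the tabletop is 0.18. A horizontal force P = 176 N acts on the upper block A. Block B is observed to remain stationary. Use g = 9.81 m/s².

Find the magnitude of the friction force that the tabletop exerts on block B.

f ≈ 176 N

Between the blocks, N₁ = m_A g = 588.6 N.
So the A–B interface can sustain at most μ_s N₁ = 247.2 N of static friction.
Since P = 176 N ≤ 247.2 N, A does not slip on B; friction on A equals P = 176 N.
By Newton's third law B feels 176 N forward from A. With B stationary, the floor's static friction on B balances it: f₂ = 176 N (well within μ_s(m_A+m_B)g = 302 N).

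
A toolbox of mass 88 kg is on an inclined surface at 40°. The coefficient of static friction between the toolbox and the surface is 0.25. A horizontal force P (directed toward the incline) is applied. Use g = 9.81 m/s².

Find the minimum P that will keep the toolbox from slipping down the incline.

P_min ≈ 420 N

The toolbox tends to slide down (tan θ > μ_s), so at the point of impending slip friction acts up-slope at its limit: f = μ_s N.
Perpendicular to the incline: N = m g cos θ + P sin θ.
Along the incline: P cos θ + μ_s N = m g sin θ, i.e. P cos θ + μ_s (m g cos θ + P sin θ) = m g sin θ.
Solving, P (cos θ + μ_s sin θ) = m g (sin θ − μ_s cos θ), so P = 863×0.4513/0.9267 = 420 N.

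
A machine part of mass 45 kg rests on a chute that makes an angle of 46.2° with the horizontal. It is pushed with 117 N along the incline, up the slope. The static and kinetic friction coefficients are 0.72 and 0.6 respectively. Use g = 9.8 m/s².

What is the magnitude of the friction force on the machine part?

f ≈ 201 N (up the incline)

The normal reaction is N = m g cos θ = 305.2 N.
Parallel to the incline, ΣF = 0 gives f = m g sin θ − P = 318.3 − 117 = 201.3 N (up-slope positive).
The static-friction ceiling is μ_s N = 0.72 × 305.2 = 219.8 N.
Since |201.3| ≤ 219.8 N, no slip — friction simply equals what equilibrium demands.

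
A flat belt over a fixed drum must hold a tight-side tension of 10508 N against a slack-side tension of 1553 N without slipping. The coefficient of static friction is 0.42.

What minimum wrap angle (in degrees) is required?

T₂/T₁ = e^{μβ} → β = ln(T₂/T₁)/μ.
β = ln(10508/1553)/0.42 = 1.912/0.42 = 4.552 rad.
In degrees: β = 4.552 × 180/π = 261°.

β_min ≈ 261°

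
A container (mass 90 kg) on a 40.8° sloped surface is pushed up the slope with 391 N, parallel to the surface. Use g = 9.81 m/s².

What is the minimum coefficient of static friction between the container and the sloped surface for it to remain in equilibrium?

N = m g cos θ = 668.4 N.
Friction must make up the shortfall along the incline: f = m g sin θ − P = 576.9 − 391 = 185.9 N.
At the threshold f = μ_s N, so μ_s,min = 185.9/668.4 = 0.278.

μ_s,min ≈ 0.278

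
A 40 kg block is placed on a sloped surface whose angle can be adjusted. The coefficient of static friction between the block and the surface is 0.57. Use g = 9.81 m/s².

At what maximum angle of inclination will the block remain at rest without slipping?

θ_max ≈ 29.7°

At the slip threshold, m g sin θ = μ_s · m g cos θ, so tan θ = μ_s.
θ_max = arctan(0.57) = 29.7°.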